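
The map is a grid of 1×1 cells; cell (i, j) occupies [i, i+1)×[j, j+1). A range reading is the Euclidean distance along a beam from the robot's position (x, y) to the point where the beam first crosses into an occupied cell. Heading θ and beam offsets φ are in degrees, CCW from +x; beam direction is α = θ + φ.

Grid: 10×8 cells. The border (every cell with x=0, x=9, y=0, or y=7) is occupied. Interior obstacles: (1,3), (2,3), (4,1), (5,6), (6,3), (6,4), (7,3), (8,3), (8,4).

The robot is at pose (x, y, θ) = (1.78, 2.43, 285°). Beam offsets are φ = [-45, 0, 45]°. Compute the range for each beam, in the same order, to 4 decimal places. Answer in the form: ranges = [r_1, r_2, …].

ranges = [1.5600, 1.4804, 2.5634]

beam 1: φ=-45°, α=240°
  dir = (cos 240°, sin 240°) = (-0.5000, -0.8660); from cell (1,2)
  next x-line at t=1.5600, next y-line at t=0.4965; Δt_x=2.0000, Δt_y=1.1547
    y: enter (1,1) at t=0.4965
    x: enter (0,1) at t=1.5600 ← occupied
  → r_1 = 1.5600
beam 2: φ=0°, α=285°
  dir = (cos 285°, sin 285°) = (0.2588, -0.9659); from cell (1,2)
  next x-line at t=0.8500, next y-line at t=0.4452; Δt_x=3.8637, Δt_y=1.0353
    y: enter (1,1) at t=0.4452
    x: enter (2,1) at t=0.8500
    y: enter (2,0) at t=1.4804 ← occupied
  → r_2 = 1.4804
beam 3: φ=45°, α=330°
  dir = (cos 330°, sin 330°) = (0.8660, -0.5000); from cell (1,2)
  next x-line at t=0.2540, next y-line at t=0.8600; Δt_x=1.1547, Δt_y=2.0000
    x: enter (2,2) at t=0.2540
    y: enter (2,1) at t=0.8600
    x: enter (3,1) at t=1.4087
    x: enter (4,1) at t=2.5634 ← occupied
  → r_3 = 2.5634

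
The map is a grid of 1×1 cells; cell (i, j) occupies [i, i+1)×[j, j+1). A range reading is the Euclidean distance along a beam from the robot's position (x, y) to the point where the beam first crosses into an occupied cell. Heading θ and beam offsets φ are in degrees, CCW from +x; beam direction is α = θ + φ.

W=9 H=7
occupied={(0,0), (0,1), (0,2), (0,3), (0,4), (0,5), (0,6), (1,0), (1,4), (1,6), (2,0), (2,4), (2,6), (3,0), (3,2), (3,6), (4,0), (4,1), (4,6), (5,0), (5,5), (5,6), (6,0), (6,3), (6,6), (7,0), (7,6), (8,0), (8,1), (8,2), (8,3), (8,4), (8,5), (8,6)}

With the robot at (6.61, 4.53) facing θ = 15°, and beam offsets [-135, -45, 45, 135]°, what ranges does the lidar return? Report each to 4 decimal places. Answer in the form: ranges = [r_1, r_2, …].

ranges = [0.6120, 1.6050, 1.6974, 0.9400]

beam 1: φ=-135°, α=240°
  d=(-0.5000,-0.8660)  start (6,4)  tX=1.2200 tY=0.6120  stride 1/|dx|=2.0000 1/|dy|=1.1547
    cross y-line → (6,3), t=0.6120 (wall)
  → r_1 = 0.6120
beam 2: φ=-45°, α=330°
  d=(0.8660,-0.5000)  start (6,4)  tX=0.4503 tY=1.0600  stride 1/|dx|=1.1547 1/|dy|=2.0000
    cross x-line → (7,4), t=0.4503
    cross y-line → (7,3), t=1.0600
    cross x-line → (8,3), t=1.6050 (wall)
  → r_2 = 1.6050
beam 3: φ=45°, α=60°
  d=(0.5000,0.8660)  start (6,4)  tX=0.7800 tY=0.5427  stride 1/|dx|=2.0000 1/|dy|=1.1547
    cross y-line → (6,5), t=0.5427
    cross x-line → (7,5), t=0.7800
    cross y-line → (7,6), t=1.6974 (wall)
  → r_3 = 1.6974
beam 4: φ=135°, α=150°
  d=(-0.8660,0.5000)  start (6,4)  tX=0.7044 tY=0.9400  stride 1/|dx|=1.1547 1/|dy|=2.0000
    cross x-line → (5,4), t=0.7044
    cross y-line → (5,5), t=0.9400 (wall)
  → r_4 = 0.9400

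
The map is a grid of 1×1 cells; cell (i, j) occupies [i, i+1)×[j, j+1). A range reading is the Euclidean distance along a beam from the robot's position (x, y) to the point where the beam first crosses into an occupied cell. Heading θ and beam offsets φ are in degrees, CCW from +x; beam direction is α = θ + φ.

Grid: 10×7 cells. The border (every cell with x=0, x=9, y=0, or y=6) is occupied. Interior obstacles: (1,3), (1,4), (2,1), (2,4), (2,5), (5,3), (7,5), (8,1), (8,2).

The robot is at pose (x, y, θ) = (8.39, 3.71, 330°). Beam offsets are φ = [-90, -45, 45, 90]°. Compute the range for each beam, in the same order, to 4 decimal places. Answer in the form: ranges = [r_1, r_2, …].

ranges = [3.1292, 0.7350, 0.6315, 1.2200]

beam 1: φ=-90°, α=240°
  dir = (cos 240°, sin 240°) = (-0.5000, -0.8660); from cell (8,3)
  next x-line at t=0.7800, next y-line at t=0.8198; Δt_x=2.0000, Δt_y=1.1547
    x: enter (7,3) at t=0.7800
    y: enter (7,2) at t=0.8198
    y: enter (7,1) at t=1.9745
    x: enter (6,1) at t=2.7800
    y: enter (6,0) at t=3.1292 ← occupied
  → r_1 = 3.1292
beam 2: φ=-45°, α=285°
  dir = (cos 285°, sin 285°) = (0.2588, -0.9659); from cell (8,3)
  next x-line at t=2.3569, next y-line at t=0.7350; Δt_x=3.8637, Δt_y=1.0353
    y: enter (8,2) at t=0.7350 ← occupied
  → r_2 = 0.7350
beam 3: φ=45°, α=15°
  dir = (cos 15°, sin 15°) = (0.9659, 0.2588); from cell (8,3)
  next x-line at t=0.6315, next y-line at t=1.1205; Δt_x=1.0353, Δt_y=3.8637
    x: enter (9,3) at t=0.6315 ← occupied
  → r_3 = 0.6315
beam 4: φ=90°, α=60°
  dir = (cos 60°, sin 60°) = (0.5000, 0.8660); from cell (8,3)
  next x-line at t=1.2200, next y-line at t=0.3349; Δt_x=2.0000, Δt_y=1.1547
    y: enter (8,4) at t=0.3349
    x: enter (9,4) at t=1.2200 ← occupied
  → r_4 = 1.2200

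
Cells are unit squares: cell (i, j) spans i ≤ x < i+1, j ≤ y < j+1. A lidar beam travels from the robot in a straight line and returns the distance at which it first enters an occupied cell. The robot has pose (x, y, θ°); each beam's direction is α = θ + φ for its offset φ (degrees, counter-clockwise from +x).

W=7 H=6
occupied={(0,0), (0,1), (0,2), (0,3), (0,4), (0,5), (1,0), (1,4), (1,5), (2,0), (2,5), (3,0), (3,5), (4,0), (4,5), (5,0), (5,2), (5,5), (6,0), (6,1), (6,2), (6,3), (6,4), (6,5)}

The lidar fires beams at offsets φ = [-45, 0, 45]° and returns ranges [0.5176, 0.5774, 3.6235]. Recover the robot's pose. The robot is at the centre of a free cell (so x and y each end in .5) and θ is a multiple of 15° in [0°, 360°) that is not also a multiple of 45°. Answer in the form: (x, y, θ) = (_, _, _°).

Enumerate (i+0.5, j+0.5, θ) over the 18 free cells and 16 admissible headings. For each, cast all 3 beams and compare to the given ranges.
  (5.5, 4.5, 255°): beam 1 = 5.1962 ≠ 0.5176 ✗
  (3.5, 3.5, 255°): beam 1 = 2.8868 ≠ 0.5176 ✗
  (1.5, 3.5, 105°): beam 1 = 0.5774 ≠ 0.5176 ✗
  (1.5, 1.5, 240°): beam 3 = 0.5176 ≠ 3.6235 ✗
  …
  (2.5, 4.5, 210°): r_1=0.5176, r_2=0.5774, r_3=3.6235 — all match ✓
Only this pose fits every beam.

(x, y, θ) = (2.5, 4.5, 210°)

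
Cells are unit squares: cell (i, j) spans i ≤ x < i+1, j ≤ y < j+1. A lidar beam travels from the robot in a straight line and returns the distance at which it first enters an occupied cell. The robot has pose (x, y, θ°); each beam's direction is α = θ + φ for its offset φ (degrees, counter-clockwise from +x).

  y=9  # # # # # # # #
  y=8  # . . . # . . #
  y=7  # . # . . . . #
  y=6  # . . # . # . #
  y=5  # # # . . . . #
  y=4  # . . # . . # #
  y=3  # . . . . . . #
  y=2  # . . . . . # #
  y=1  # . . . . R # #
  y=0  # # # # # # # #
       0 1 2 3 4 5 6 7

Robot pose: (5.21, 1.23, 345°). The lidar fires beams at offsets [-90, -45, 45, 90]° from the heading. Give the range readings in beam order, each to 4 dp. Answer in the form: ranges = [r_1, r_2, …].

ranges = [0.2381, 0.2656, 0.9122, 3.0523]

beam 1: φ=-90°, α=255°
  d=(-0.2588,-0.9659)  start (5,1)  tX=0.8114 tY=0.2381  stride 1/|dx|=3.8637 1/|dy|=1.0353
    cross y-line → (5,0), t=0.2381 (wall)
  → r_1 = 0.2381
beam 2: φ=-45°, α=300°
  d=(0.5000,-0.8660)  start (5,1)  tX=1.5800 tY=0.2656  stride 1/|dx|=2.0000 1/|dy|=1.1547
    cross y-line → (5,0), t=0.2656 (wall)
  → r_2 = 0.2656
beam 3: φ=45°, α=30°
  d=(0.8660,0.5000)  start (5,1)  tX=0.9122 tY=1.5400  stride 1/|dx|=1.1547 1/|dy|=2.0000
    cross x-line → (6,1), t=0.9122 (wall)
  → r_3 = 0.9122
beam 4: φ=90°, α=75°
  d=(0.2588,0.9659)  start (5,1)  tX=3.0523 tY=0.7972  stride 1/|dx|=3.8637 1/|dy|=1.0353
    cross y-line → (5,2), t=0.7972
    cross y-line → (5,3), t=1.8324
    cross y-line → (5,4), t=2.8677
    cross x-line → (6,4), t=3.0523 (wall)
  → r_4 = 3.0523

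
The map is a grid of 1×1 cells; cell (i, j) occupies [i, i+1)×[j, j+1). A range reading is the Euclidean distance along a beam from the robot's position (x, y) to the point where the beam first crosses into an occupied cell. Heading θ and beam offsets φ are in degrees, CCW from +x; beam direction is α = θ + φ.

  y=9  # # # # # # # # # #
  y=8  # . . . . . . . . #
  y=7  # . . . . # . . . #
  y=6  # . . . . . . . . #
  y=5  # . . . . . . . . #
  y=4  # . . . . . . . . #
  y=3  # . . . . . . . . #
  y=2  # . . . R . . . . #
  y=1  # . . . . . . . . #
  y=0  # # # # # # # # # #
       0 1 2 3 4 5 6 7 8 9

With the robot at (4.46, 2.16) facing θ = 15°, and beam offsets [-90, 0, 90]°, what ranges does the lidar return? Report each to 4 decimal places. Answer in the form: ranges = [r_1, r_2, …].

ranges = [1.2009, 4.7002, 7.0813]

beam 1: φ=-90°, α=285°
  cosα=0.2588 sinα=-0.9659 | (4,2) | tMaxX 2.0864 tMaxY 0.1656 | tΔX 3.8637 tΔY 1.0353
    t=0.1656 [y] (4,1)
    t=1.2009 [y] (4,0) — stop
  → r_1 = 1.2009
beam 2: φ=0°, α=15°
  cosα=0.9659 sinα=0.2588 | (4,2) | tMaxX 0.5590 tMaxY 3.2455 | tΔX 1.0353 tΔY 3.8637
    t=0.5590 [x] (5,2)
    t=1.5943 [x] (6,2)
    t=2.6296 [x] (7,2)
    t=3.2455 [y] (7,3)
    t=3.6649 [x] (8,3)
    t=4.7002 [x] (9,3) — stop
  → r_2 = 4.7002
beam 3: φ=90°, α=105°
  cosα=-0.2588 sinα=0.9659 | (4,2) | tMaxX 1.7773 tMaxY 0.8696 | tΔX 3.8637 tΔY 1.0353
    t=0.8696 [y] (4,3)
    t=1.7773 [x] (3,3)
    t=1.9049 [y] (3,4)
    t=2.9402 [y] (3,5)
    t=3.9755 [y] (3,6)
    t=5.0107 [y] (3,7)
    t=5.6410 [x] (2,7)
    t=6.0460 [y] (2,8)
    t=7.0813 [y] (2,9) — stop
  → r_3 = 7.0813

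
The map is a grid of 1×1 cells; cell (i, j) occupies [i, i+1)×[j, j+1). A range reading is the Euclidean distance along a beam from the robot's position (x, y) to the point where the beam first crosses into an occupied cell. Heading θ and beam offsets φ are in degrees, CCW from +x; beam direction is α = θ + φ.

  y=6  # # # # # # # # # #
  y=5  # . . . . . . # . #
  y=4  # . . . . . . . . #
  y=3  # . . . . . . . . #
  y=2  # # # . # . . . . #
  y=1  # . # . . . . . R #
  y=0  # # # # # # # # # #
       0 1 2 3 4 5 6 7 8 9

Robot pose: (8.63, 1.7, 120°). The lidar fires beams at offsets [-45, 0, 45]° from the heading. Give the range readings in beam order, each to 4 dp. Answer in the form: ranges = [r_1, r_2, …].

ranges = [1.4296, 4.9652, 3.7581]

beam 1: φ=-45°, α=75°
  direction (0.2588, 0.9659); cell (8,1); t to first gridline: x 1.4296, y 0.3106 (then +3.8637 / +1.0353)
    (8,2) via y @ 0.3106
    (8,3) via y @ 1.3459
    (9,3) via x @ 1.4296  # hit
  → r_1 = 1.4296
beam 2: φ=0°, α=120°
  direction (-0.5000, 0.8660); cell (8,1); t to first gridline: x 1.2600, y 0.3464 (then +2.0000 / +1.1547)
    (8,2) via y @ 0.3464
    (7,2) via x @ 1.2600
    (7,3) via y @ 1.5011
    (7,4) via y @ 2.6558
    (6,4) via x @ 3.2600
    (6,5) via y @ 3.8105
    (6,6) via y @ 4.9652  # hit
  → r_2 = 4.9652
beam 3: φ=45°, α=165°
  direction (-0.9659, 0.2588); cell (8,1); t to first gridline: x 0.6522, y 1.1591 (then +1.0353 / +3.8637)
    (7,1) via x @ 0.6522
    (7,2) via y @ 1.1591
    (6,2) via x @ 1.6875
    (5,2) via x @ 2.7228
    (4,2) via x @ 3.7581  # hit
  → r_3 = 3.7581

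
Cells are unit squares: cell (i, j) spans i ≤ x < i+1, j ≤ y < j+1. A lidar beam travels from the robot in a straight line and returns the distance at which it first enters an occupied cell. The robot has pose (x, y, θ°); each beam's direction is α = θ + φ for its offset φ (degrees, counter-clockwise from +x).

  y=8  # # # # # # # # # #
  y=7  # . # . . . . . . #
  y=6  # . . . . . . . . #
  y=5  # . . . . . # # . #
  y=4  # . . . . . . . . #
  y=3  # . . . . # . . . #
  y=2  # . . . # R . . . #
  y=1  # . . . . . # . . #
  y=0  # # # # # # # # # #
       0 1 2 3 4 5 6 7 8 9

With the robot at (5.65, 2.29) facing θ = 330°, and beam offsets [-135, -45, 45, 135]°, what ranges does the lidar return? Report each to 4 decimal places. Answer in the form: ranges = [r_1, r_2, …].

beam 1: φ=-135°, α=195°
  direction (-0.9659, -0.2588); cell (5,2); t to first gridline: x 0.6729, y 1.1205 (then +1.0353 / +3.8637)
    (4,2) via x @ 0.6729  # hit
  → r_1 = 0.6729
beam 2: φ=-45°, α=285°
  direction (0.2588, -0.9659); cell (5,2); t to first gridline: x 1.3523, y 0.3002 (then +3.8637 / +1.0353)
    (5,1) via y @ 0.3002
    (5,0) via y @ 1.3355  # hit
  → r_2 = 1.3355
beam 3: φ=45°, α=15°
  direction (0.9659, 0.2588); cell (5,2); t to first gridline: x 0.3623, y 2.7432 (then +1.0353 / +3.8637)
    (6,2) via x @ 0.3623
    (7,2) via x @ 1.3976
    (8,2) via x @ 2.4329
    (8,3) via y @ 2.7432
    (9,3) via x @ 3.4682  # hit
  → r_3 = 3.4682
beam 4: φ=135°, α=105°
  direction (-0.2588, 0.9659); cell (5,2); t to first gridline: x 2.5114, y 0.7350 (then +3.8637 / +1.0353)
    (5,3) via y @ 0.7350  # hit
  → r_4 = 0.7350

ranges = [0.6729, 1.3355, 3.4682, 0.7350]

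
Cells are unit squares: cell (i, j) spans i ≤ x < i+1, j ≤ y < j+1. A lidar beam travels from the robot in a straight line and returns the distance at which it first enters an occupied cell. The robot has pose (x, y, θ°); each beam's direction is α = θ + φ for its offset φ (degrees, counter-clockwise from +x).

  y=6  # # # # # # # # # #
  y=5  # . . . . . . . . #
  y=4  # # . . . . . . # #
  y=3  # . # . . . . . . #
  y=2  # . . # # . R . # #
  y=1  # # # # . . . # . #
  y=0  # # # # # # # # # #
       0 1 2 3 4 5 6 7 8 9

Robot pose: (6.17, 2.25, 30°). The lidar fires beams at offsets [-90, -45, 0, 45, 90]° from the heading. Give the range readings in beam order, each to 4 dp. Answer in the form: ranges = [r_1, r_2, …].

ranges = [1.4434, 0.9659, 3.2678, 3.8823, 4.3301]

beam 1: φ=-90°, α=300°
  d=(0.5000,-0.8660)  start (6,2)  tX=1.6600 tY=0.2887  stride 1/|dx|=2.0000 1/|dy|=1.1547
    cross y-line → (6,1), t=0.2887
    cross y-line → (6,0), t=1.4434 (wall)
  → r_1 = 1.4434
beam 2: φ=-45°, α=345°
  d=(0.9659,-0.2588)  start (6,2)  tX=0.8593 tY=0.9659  stride 1/|dx|=1.0353 1/|dy|=3.8637
    cross x-line → (7,2), t=0.8593
    cross y-line → (7,1), t=0.9659 (wall)
  → r_2 = 0.9659
beam 3: φ=0°, α=30°
  d=(0.8660,0.5000)  start (6,2)  tX=0.9584 tY=1.5000  stride 1/|dx|=1.1547 1/|dy|=2.0000
    cross x-line → (7,2), t=0.9584
    cross y-line → (7,3), t=1.5000
    cross x-line → (8,3), t=2.1131
    cross x-line → (9,3), t=3.2678 (wall)
  → r_3 = 3.2678
beam 4: φ=45°, α=75°
  d=(0.2588,0.9659)  start (6,2)  tX=3.2069 tY=0.7765  stride 1/|dx|=3.8637 1/|dy|=1.0353
    cross y-line → (6,3), t=0.7765
    cross y-line → (6,4), t=1.8117
    cross y-line → (6,5), t=2.8470
    cross x-line → (7,5), t=3.2069
    cross y-line → (7,6), t=3.8823 (wall)
  → r_4 = 3.8823
beam 5: φ=90°, α=120°
  d=(-0.5000,0.8660)  start (6,2)  tX=0.3400 tY=0.8660  stride 1/|dx|=2.0000 1/|dy|=1.1547
    cross x-line → (5,2), t=0.3400
    cross y-line → (5,3), t=0.8660
    cross y-line → (5,4), t=2.0207
    cross x-line → (4,4), t=2.3400
    cross y-line → (4,5), t=3.1754
    cross y-line → (4,6), t=4.3301 (wall)
  → r_5 = 4.3301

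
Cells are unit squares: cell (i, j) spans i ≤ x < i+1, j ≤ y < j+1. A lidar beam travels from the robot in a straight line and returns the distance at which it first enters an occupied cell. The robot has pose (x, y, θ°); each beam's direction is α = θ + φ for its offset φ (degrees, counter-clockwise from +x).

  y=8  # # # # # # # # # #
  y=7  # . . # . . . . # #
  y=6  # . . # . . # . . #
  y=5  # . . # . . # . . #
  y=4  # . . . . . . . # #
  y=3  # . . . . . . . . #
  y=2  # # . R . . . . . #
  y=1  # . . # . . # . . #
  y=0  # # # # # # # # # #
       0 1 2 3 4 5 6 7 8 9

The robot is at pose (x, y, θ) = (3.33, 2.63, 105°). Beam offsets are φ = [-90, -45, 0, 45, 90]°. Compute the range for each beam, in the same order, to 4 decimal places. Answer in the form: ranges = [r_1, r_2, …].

ranges = [5.2933, 6.2007, 5.5594, 2.6905, 1.3769]

beam 1: φ=-90°, α=15°
  dir = (cos 15°, sin 15°) = (0.9659, 0.2588); from cell (3,2)
  next x-line at t=0.6936, next y-line at t=1.4296; Δt_x=1.0353, Δt_y=3.8637
    x: enter (4,2) at t=0.6936
    y: enter (4,3) at t=1.4296
    x: enter (5,3) at t=1.7289
    x: enter (6,3) at t=2.7642
    x: enter (7,3) at t=3.7995
    x: enter (8,3) at t=4.8347
    y: enter (8,4) at t=5.2933 ← occupied
  → r_1 = 5.2933
beam 2: φ=-45°, α=60°
  dir = (cos 60°, sin 60°) = (0.5000, 0.8660); from cell (3,2)
  next x-line at t=1.3400, next y-line at t=0.4272; Δt_x=2.0000, Δt_y=1.1547
    y: enter (3,3) at t=0.4272
    x: enter (4,3) at t=1.3400
    y: enter (4,4) at t=1.5819
    y: enter (4,5) at t=2.7366
    x: enter (5,5) at t=3.3400
    y: enter (5,6) at t=3.8913
    y: enter (5,7) at t=5.0460
    x: enter (6,7) at t=5.3400
    y: enter (6,8) at t=6.2007 ← occupied
  → r_2 = 6.2007
beam 3: φ=0°, α=105°
  dir = (cos 105°, sin 105°) = (-0.2588, 0.9659); from cell (3,2)
  next x-line at t=1.2750, next y-line at t=0.3831; Δt_x=3.8637, Δt_y=1.0353
    y: enter (3,3) at t=0.3831
    x: enter (2,3) at t=1.2750
    y: enter (2,4) at t=1.4183
    y: enter (2,5) at t=2.4536
    y: enter (2,6) at t=3.4889
    y: enter (2,7) at t=4.5242
    x: enter (1,7) at t=5.1387
    y: enter (1,8) at t=5.5594 ← occupied
  → r_3 = 5.5594
beam 4: φ=45°, α=150°
  dir = (cos 150°, sin 150°) = (-0.8660, 0.5000); from cell (3,2)
  next x-line at t=0.3811, next y-line at t=0.7400; Δt_x=1.1547, Δt_y=2.0000
    x: enter (2,2) at t=0.3811
    y: enter (2,3) at t=0.7400
    x: enter (1,3) at t=1.5358
    x: enter (0,3) at t=2.6905 ← occupied
  → r_4 = 2.6905
beam 5: φ=90°, α=195°
  dir = (cos 195°, sin 195°) = (-0.9659, -0.2588); from cell (3,2)
  next x-line at t=0.3416, next y-line at t=2.4341; Δt_x=1.0353, Δt_y=3.8637
    x: enter (2,2) at t=0.3416
    x: enter (1,2) at t=1.3769 ← occupied
  → r_5 = 1.3769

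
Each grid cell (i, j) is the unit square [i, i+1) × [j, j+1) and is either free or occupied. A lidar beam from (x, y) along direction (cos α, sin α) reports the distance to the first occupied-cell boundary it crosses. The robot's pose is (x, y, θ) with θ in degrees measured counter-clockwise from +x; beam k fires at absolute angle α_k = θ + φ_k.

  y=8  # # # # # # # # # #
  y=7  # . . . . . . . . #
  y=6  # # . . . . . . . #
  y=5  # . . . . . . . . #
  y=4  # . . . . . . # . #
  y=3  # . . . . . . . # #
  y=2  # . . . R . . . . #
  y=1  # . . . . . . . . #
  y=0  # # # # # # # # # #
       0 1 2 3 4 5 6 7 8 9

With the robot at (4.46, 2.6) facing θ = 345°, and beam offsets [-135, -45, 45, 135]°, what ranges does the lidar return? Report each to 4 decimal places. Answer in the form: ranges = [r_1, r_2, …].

beam 1: φ=-135°, α=210°
  direction (-0.8660, -0.5000); cell (4,2); t to first gridline: x 0.5312, y 1.2000 (then +1.1547 / +2.0000)
    (3,2) via x @ 0.5312
    (3,1) via y @ 1.2000
    (2,1) via x @ 1.6859
    (1,1) via x @ 2.8406
    (1,0) via y @ 3.2000  # hit
  → r_1 = 3.2000
beam 2: φ=-45°, α=300°
  direction (0.5000, -0.8660); cell (4,2); t to first gridline: x 1.0800, y 0.6928 (then +2.0000 / +1.1547)
    (4,1) via y @ 0.6928
    (5,1) via x @ 1.0800
    (5,0) via y @ 1.8475  # hit
  → r_2 = 1.8475
beam 3: φ=45°, α=30°
  direction (0.8660, 0.5000); cell (4,2); t to first gridline: x 0.6235, y 0.8000 (then +1.1547 / +2.0000)
    (5,2) via x @ 0.6235
    (5,3) via y @ 0.8000
    (6,3) via x @ 1.7782
    (6,4) via y @ 2.8000
    (7,4) via x @ 2.9329  # hit
  → r_3 = 2.9329
beam 4: φ=135°, α=120°
  direction (-0.5000, 0.8660); cell (4,2); t to first gridline: x 0.9200, y 0.4619 (then +2.0000 / +1.1547)
    (4,3) via y @ 0.4619
    (3,3) via x @ 0.9200
    (3,4) via y @ 1.6166
    (3,5) via y @ 2.7713
    (2,5) via x @ 2.9200
    (2,6) via y @ 3.9260
    (1,6) via x @ 4.9200  # hit
  → r_4 = 4.9200

ranges = [3.2000, 1.8475, 2.9329, 4.9200]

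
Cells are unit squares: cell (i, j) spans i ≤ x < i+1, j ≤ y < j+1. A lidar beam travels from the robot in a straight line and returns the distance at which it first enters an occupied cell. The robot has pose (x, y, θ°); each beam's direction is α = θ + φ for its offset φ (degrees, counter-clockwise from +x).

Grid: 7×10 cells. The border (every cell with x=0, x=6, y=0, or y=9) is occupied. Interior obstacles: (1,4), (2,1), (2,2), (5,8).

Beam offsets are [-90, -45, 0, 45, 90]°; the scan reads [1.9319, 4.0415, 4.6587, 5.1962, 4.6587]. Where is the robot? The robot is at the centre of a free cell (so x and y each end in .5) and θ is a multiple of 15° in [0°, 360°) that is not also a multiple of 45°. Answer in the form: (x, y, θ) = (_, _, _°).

(x, y, θ) = (5.5, 5.5, 165°)

Enumerate (i+0.5, j+0.5, θ) over the 36 free cells and 16 admissible headings. For each, cast all 5 beams and compare to the given ranges.
  (1.5, 2.5, 15°): beam 1 = 1.5529 ≠ 1.9319 ✗
  (5.5, 7.5, 255°): beam 1 = 4.6587 ≠ 1.9319 ✗
  (2.5, 8.5, 345°): beam 1 = 3.6235 ≠ 1.9319 ✗
  (5.5, 5.5, 210°): beam 1 = 4.0415 ≠ 1.9319 ✗
  (4.5, 3.5, 345°): beam 1 = 2.5882 ≠ 1.9319 ✗
  …
  (5.5, 5.5, 165°): r_1=1.9319, r_2=4.0415, r_3=4.6587, r_4=5.1962, r_5=4.6587 — all match ✓
No second candidate reproduces the full scan.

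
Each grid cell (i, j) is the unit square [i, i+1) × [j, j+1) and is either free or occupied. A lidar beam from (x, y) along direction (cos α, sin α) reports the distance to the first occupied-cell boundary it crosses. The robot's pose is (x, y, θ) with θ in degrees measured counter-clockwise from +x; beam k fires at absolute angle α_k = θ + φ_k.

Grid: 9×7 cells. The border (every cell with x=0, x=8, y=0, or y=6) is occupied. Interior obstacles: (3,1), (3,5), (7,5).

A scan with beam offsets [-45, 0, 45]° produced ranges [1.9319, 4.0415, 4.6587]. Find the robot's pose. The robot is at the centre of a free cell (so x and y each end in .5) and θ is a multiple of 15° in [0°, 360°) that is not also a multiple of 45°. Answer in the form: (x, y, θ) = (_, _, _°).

The pose lattice has 32·16 = 512 candidates. Test each by forward raycasting.
  (2.5, 5.5, 195°): beam 1 = 1.0000 ≠ 1.9319 ✗
  (2.5, 4.5, 330°): beam 1 = 2.5882 ≠ 1.9319 ✗
  (6.5, 4.5, 60°): beam 1 = 1.5529 ≠ 1.9319 ✗
  (6.5, 2.5, 195°): beam 1 = 6.3509 ≠ 1.9319 ✗
  …
  (4.5, 1.5, 30°): r_1=1.9319, r_2=4.0415, r_3=4.6587 — all match ✓
Unique over the lattice → pose = (4.5, 1.5, 30°).

(x, y, θ) = (4.5, 1.5, 30°)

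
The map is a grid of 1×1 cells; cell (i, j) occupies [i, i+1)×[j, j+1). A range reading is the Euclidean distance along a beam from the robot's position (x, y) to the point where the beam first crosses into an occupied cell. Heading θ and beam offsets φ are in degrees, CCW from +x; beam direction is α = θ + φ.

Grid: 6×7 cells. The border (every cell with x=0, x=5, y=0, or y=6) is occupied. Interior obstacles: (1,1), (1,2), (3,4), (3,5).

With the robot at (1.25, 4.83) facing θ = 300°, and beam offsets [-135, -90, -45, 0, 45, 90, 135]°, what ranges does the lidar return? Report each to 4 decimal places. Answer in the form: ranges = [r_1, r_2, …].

beam 1: φ=-135°, α=165°
  dir = (cos 165°, sin 165°) = (-0.9659, 0.2588); from cell (1,4)
  next x-line at t=0.2588, next y-line at t=0.6568; Δt_x=1.0353, Δt_y=3.8637
    x: enter (0,4) at t=0.2588 ← occupied
  → r_1 = 0.2588
beam 2: φ=-90°, α=210°
  dir = (cos 210°, sin 210°) = (-0.8660, -0.5000); from cell (1,4)
  next x-line at t=0.2887, next y-line at t=1.6600; Δt_x=1.1547, Δt_y=2.0000
    x: enter (0,4) at t=0.2887 ← occupied
  → r_2 = 0.2887
beam 3: φ=-45°, α=255°
  dir = (cos 255°, sin 255°) = (-0.2588, -0.9659); from cell (1,4)
  next x-line at t=0.9659, next y-line at t=0.8593; Δt_x=3.8637, Δt_y=1.0353
    y: enter (1,3) at t=0.8593
    x: enter (0,3) at t=0.9659 ← occupied
  → r_3 = 0.9659
beam 4: φ=0°, α=300°
  dir = (cos 300°, sin 300°) = (0.5000, -0.8660); from cell (1,4)
  next x-line at t=1.5000, next y-line at t=0.9584; Δt_x=2.0000, Δt_y=1.1547
    y: enter (1,3) at t=0.9584
    x: enter (2,3) at t=1.5000
    y: enter (2,2) at t=2.1131
    y: enter (2,1) at t=3.2678
    x: enter (3,1) at t=3.5000
    y: enter (3,0) at t=4.4225 ← occupied
  → r_4 = 4.4225
beam 5: φ=45°, α=345°
  dir = (cos 345°, sin 345°) = (0.9659, -0.2588); from cell (1,4)
  next x-line at t=0.7765, next y-line at t=3.2069; Δt_x=1.0353, Δt_y=3.8637
    x: enter (2,4) at t=0.7765
    x: enter (3,4) at t=1.8117 ← occupied
  → r_5 = 1.8117
beam 6: φ=90°, α=30°
  dir = (cos 30°, sin 30°) = (0.8660, 0.5000); from cell (1,4)
  next x-line at t=0.8660, next y-line at t=0.3400; Δt_x=1.1547, Δt_y=2.0000
    y: enter (1,5) at t=0.3400
    x: enter (2,5) at t=0.8660
    x: enter (3,5) at t=2.0207 ← occupied
  → r_6 = 2.0207
beam 7: φ=135°, α=75°
  dir = (cos 75°, sin 75°) = (0.2588, 0.9659); from cell (1,4)
  next x-line at t=2.8978, next y-line at t=0.1760; Δt_x=3.8637, Δt_y=1.0353
    y: enter (1,5) at t=0.1760
    y: enter (1,6) at t=1.2113 ← occupied
  → r_7 = 1.2113

ranges = [0.2588, 0.2887, 0.9659, 4.4225, 1.8117, 2.0207, 1.2113]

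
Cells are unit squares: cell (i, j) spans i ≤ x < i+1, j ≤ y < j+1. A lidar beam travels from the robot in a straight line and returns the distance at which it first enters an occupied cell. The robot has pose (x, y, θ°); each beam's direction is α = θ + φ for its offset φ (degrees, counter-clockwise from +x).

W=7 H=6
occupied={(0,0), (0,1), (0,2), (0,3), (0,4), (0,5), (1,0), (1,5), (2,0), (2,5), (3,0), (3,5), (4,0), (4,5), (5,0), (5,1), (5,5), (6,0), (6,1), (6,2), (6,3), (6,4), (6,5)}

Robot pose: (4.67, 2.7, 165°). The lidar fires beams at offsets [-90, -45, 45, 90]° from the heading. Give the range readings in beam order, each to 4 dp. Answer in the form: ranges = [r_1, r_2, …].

beam 1: φ=-90°, α=75°
  direction (0.2588, 0.9659); cell (4,2); t to first gridline: x 1.2750, y 0.3106 (then +3.8637 / +1.0353)
    (4,3) via y @ 0.3106
    (5,3) via x @ 1.2750
    (5,4) via y @ 1.3459
    (5,5) via y @ 2.3811  # hit
  → r_1 = 2.3811
beam 2: φ=-45°, α=120°
  direction (-0.5000, 0.8660); cell (4,2); t to first gridline: x 1.3400, y 0.3464 (then +2.0000 / +1.1547)
    (4,3) via y @ 0.3464
    (3,3) via x @ 1.3400
    (3,4) via y @ 1.5011
    (3,5) via y @ 2.6558  # hit
  → r_2 = 2.6558
beam 3: φ=45°, α=210°
  direction (-0.8660, -0.5000); cell (4,2); t to first gridline: x 0.7736, y 1.4000 (then +1.1547 / +2.0000)
    (3,2) via x @ 0.7736
    (3,1) via y @ 1.4000
    (2,1) via x @ 1.9283
    (1,1) via x @ 3.0831
    (1,0) via y @ 3.4000  # hit
  → r_3 = 3.4000
beam 4: φ=90°, α=255°
  direction (-0.2588, -0.9659); cell (4,2); t to first gridline: x 2.5887, y 0.7247 (then +3.8637 / +1.0353)
    (4,1) via y @ 0.7247
    (4,0) via y @ 1.7600  # hit
  → r_4 = 1.7600

ranges = [2.3811, 2.6558, 3.4000, 1.7600]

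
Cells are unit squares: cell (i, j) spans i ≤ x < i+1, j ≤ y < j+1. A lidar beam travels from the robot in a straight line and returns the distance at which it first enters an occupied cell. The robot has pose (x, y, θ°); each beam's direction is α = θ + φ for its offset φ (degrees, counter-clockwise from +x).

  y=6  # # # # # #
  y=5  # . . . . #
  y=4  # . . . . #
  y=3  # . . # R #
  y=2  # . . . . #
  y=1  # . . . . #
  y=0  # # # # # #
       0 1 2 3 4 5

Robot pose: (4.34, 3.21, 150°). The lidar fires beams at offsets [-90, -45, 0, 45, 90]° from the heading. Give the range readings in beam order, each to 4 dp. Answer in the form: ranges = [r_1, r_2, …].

beam 1: φ=-90°, α=60°
  cosα=0.5000 sinα=0.8660 | (4,3) | tMaxX 1.3200 tMaxY 0.9122 | tΔX 2.0000 tΔY 1.1547
    t=0.9122 [y] (4,4)
    t=1.3200 [x] (5,4) — stop
  → r_1 = 1.3200
beam 2: φ=-45°, α=105°
  cosα=-0.2588 sinα=0.9659 | (4,3) | tMaxX 1.3137 tMaxY 0.8179 | tΔX 3.8637 tΔY 1.0353
    t=0.8179 [y] (4,4)
    t=1.3137 [x] (3,4)
    t=1.8531 [y] (3,5)
    t=2.8884 [y] (3,6) — stop
  → r_2 = 2.8884
beam 3: φ=0°, α=150°
  cosα=-0.8660 sinα=0.5000 | (4,3) | tMaxX 0.3926 tMaxY 1.5800 | tΔX 1.1547 tΔY 2.0000
    t=0.3926 [x] (3,3) — stop
  → r_3 = 0.3926
beam 4: φ=45°, α=195°
  cosα=-0.9659 sinα=-0.2588 | (4,3) | tMaxX 0.3520 tMaxY 0.8114 | tΔX 1.0353 tΔY 3.8637
    t=0.3520 [x] (3,3) — stop
  → r_4 = 0.3520
beam 5: φ=90°, α=240°
  cosα=-0.5000 sinα=-0.8660 | (4,3) | tMaxX 0.6800 tMaxY 0.2425 | tΔX 2.0000 tΔY 1.1547
    t=0.2425 [y] (4,2)
    t=0.6800 [x] (3,2)
    t=1.3972 [y] (3,1)
    t=2.5519 [y] (3,0) — stop
  → r_5 = 2.5519

ranges = [1.3200, 2.8884, 0.3926, 0.3520, 2.5519]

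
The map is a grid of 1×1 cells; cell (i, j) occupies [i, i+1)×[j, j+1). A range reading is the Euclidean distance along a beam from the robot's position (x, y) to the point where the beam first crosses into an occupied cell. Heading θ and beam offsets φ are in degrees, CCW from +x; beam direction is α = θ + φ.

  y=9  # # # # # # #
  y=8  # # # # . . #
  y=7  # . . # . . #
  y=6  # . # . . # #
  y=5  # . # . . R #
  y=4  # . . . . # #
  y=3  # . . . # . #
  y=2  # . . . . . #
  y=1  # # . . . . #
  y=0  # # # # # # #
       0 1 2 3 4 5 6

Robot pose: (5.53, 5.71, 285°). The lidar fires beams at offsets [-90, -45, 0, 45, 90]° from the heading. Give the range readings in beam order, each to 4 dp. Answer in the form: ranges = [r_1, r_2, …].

ranges = [2.6192, 0.8198, 0.7350, 0.5427, 0.4866]

beam 1: φ=-90°, α=195°
  d=(-0.9659,-0.2588)  start (5,5)  tX=0.5487 tY=2.7432  stride 1/|dx|=1.0353 1/|dy|=3.8637
    cross x-line → (4,5), t=0.5487
    cross x-line → (3,5), t=1.5840
    cross x-line → (2,5), t=2.6192 (wall)
  → r_1 = 2.6192
beam 2: φ=-45°, α=240°
  d=(-0.5000,-0.8660)  start (5,5)  tX=1.0600 tY=0.8198  stride 1/|dx|=2.0000 1/|dy|=1.1547
    cross y-line → (5,4), t=0.8198 (wall)
  → r_2 = 0.8198
beam 3: φ=0°, α=285°
  d=(0.2588,-0.9659)  start (5,5)  tX=1.8159 tY=0.7350  stride 1/|dx|=3.8637 1/|dy|=1.0353
    cross y-line → (5,4), t=0.7350 (wall)
  → r_3 = 0.7350
beam 4: φ=45°, α=330°
  d=(0.8660,-0.5000)  start (5,5)  tX=0.5427 tY=1.4200  stride 1/|dx|=1.1547 1/|dy|=2.0000
    cross x-line → (6,5), t=0.5427 (wall)
  → r_4 = 0.5427
beam 5: φ=90°, α=15°
  d=(0.9659,0.2588)  start (5,5)  tX=0.4866 tY=1.1205  stride 1/|dx|=1.0353 1/|dy|=3.8637
    cross x-line → (6,5), t=0.4866 (wall)
  → r_5 = 0.4866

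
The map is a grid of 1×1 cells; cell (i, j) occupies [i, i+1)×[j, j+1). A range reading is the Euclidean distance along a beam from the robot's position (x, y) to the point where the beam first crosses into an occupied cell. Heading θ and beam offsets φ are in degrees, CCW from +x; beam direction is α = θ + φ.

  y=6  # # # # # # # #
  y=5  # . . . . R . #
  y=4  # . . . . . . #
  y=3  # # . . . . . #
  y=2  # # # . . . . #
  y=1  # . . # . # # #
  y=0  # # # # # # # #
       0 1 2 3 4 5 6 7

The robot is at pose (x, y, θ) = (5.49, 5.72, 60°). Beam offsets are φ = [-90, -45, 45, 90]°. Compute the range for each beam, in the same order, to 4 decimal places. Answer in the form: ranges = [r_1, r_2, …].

beam 1: φ=-90°, α=330°
  d=(0.8660,-0.5000)  start (5,5)  tX=0.5889 tY=1.4400  stride 1/|dx|=1.1547 1/|dy|=2.0000
    cross x-line → (6,5), t=0.5889
    cross y-line → (6,4), t=1.4400
    cross x-line → (7,4), t=1.7436 (wall)
  → r_1 = 1.7436
beam 2: φ=-45°, α=15°
  d=(0.9659,0.2588)  start (5,5)  tX=0.5280 tY=1.0818  stride 1/|dx|=1.0353 1/|dy|=3.8637
    cross x-line → (6,5), t=0.5280
    cross y-line → (6,6), t=1.0818 (wall)
  → r_2 = 1.0818
beam 3: φ=45°, α=105°
  d=(-0.2588,0.9659)  start (5,5)  tX=1.8932 tY=0.2899  stride 1/|dx|=3.8637 1/|dy|=1.0353
    cross y-line → (5,6), t=0.2899 (wall)
  → r_3 = 0.2899
beam 4: φ=90°, α=150°
  d=(-0.8660,0.5000)  start (5,5)  tX=0.5658 tY=0.5600  stride 1/|dx|=1.1547 1/|dy|=2.0000
    cross y-line → (5,6), t=0.5600 (wall)
  → r_4 = 0.5600

ranges = [1.7436, 1.0818, 0.2899, 0.5600]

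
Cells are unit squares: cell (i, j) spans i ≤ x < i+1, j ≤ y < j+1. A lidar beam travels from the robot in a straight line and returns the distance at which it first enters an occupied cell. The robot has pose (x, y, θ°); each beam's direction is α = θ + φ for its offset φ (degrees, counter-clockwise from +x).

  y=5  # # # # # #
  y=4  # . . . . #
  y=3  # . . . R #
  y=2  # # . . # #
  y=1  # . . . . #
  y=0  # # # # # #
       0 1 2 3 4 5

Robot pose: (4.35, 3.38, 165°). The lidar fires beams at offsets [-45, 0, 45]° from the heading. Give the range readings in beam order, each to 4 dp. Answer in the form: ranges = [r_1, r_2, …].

beam 1: φ=-45°, α=120°
  dir = (cos 120°, sin 120°) = (-0.5000, 0.8660); from cell (4,3)
  next x-line at t=0.7000, next y-line at t=0.7159; Δt_x=2.0000, Δt_y=1.1547
    x: enter (3,3) at t=0.7000
    y: enter (3,4) at t=0.7159
    y: enter (3,5) at t=1.8706 ← occupied
  → r_1 = 1.8706
beam 2: φ=0°, α=165°
  dir = (cos 165°, sin 165°) = (-0.9659, 0.2588); from cell (4,3)
  next x-line at t=0.3623, next y-line at t=2.3955; Δt_x=1.0353, Δt_y=3.8637
    x: enter (3,3) at t=0.3623
    x: enter (2,3) at t=1.3976
    y: enter (2,4) at t=2.3955
    x: enter (1,4) at t=2.4329
    x: enter (0,4) at t=3.4682 ← occupied
  → r_2 = 3.4682
beam 3: φ=45°, α=210°
  dir = (cos 210°, sin 210°) = (-0.8660, -0.5000); from cell (4,3)
  next x-line at t=0.4041, next y-line at t=0.7600; Δt_x=1.1547, Δt_y=2.0000
    x: enter (3,3) at t=0.4041
    y: enter (3,2) at t=0.7600
    x: enter (2,2) at t=1.5588
    x: enter (1,2) at t=2.7135 ← occupied
  → r_3 = 2.7135

ranges = [1.8706, 3.4682, 2.7135]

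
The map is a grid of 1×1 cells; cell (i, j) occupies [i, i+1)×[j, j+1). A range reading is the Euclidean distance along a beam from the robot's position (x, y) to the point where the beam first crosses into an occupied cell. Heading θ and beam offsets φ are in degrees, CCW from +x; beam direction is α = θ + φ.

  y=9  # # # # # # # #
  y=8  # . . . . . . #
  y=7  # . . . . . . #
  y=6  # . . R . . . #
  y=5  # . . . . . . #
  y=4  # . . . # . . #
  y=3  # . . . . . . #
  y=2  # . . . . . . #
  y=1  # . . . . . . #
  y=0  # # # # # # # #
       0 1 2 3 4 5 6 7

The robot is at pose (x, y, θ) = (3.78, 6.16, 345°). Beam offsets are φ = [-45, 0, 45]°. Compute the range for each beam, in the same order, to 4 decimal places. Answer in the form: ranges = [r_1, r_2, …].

beam 1: φ=-45°, α=300°
  cosα=0.5000 sinα=-0.8660 | (3,6) | tMaxX 0.4400 tMaxY 0.1848 | tΔX 2.0000 tΔY 1.1547
    t=0.1848 [y] (3,5)
    t=0.4400 [x] (4,5)
    t=1.3395 [y] (4,4) — stop
  → r_1 = 1.3395
beam 2: φ=0°, α=345°
  cosα=0.9659 sinα=-0.2588 | (3,6) | tMaxX 0.2278 tMaxY 0.6182 | tΔX 1.0353 tΔY 3.8637
    t=0.2278 [x] (4,6)
    t=0.6182 [y] (4,5)
    t=1.2630 [x] (5,5)
    t=2.2983 [x] (6,5)
    t=3.3336 [x] (7,5) — stop
  → r_2 = 3.3336
beam 3: φ=45°, α=30°
  cosα=0.8660 sinα=0.5000 | (3,6) | tMaxX 0.2540 tMaxY 1.6800 | tΔX 1.1547 tΔY 2.0000
    t=0.2540 [x] (4,6)
    t=1.4087 [x] (5,6)
    t=1.6800 [y] (5,7)
    t=2.5634 [x] (6,7)
    t=3.6800 [y] (6,8)
    t=3.7181 [x] (7,8) — stop
  → r_3 = 3.7181

ranges = [1.3395, 3.3336, 3.7181]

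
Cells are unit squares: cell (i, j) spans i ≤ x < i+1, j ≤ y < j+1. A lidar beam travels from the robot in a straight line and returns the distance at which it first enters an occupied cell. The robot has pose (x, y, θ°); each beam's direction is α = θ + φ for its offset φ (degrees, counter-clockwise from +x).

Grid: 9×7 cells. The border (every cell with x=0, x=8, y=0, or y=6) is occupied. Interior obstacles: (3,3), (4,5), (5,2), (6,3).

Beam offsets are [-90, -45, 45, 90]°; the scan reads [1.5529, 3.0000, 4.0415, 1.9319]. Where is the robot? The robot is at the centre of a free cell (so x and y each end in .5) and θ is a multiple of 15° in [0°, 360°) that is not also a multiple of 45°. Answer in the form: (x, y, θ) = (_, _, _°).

(x, y, θ) = (1.5, 2.5, 15°)

The pose lattice has 31·16 = 496 candidates. Test each by forward raycasting.
  (1.5, 1.5, 345°): beam 1 = 0.5176 ≠ 1.5529 ✗
  (4.5, 2.5, 120°): beam 1 = 0.5774 ≠ 1.5529 ✗
  (1.5, 1.5, 120°): beam 1 = 7.5056 ≠ 1.5529 ✗
  (6.5, 4.5, 210°): beam 1 = 1.7321 ≠ 1.5529 ✗
  …
  (1.5, 2.5, 15°): r_1=1.5529, r_2=3.0000, r_3=4.0415, r_4=1.9319 — all match ✓
No second candidate reproduces the full scan.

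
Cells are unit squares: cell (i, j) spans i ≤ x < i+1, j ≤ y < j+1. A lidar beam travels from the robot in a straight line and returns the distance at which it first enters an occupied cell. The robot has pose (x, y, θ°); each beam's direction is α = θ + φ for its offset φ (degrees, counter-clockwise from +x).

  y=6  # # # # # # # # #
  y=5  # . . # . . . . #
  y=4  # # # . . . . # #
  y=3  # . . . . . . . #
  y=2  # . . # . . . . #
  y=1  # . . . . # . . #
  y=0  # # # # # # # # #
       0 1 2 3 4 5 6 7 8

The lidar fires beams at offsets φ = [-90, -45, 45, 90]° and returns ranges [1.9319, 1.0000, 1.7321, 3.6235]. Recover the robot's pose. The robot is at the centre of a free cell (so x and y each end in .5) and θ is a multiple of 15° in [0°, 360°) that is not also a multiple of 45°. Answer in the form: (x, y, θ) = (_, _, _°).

(x, y, θ) = (4.5, 3.5, 255°)

Candidates: 29 free-cell centres × 16 headings = 464 poses. Raycast each; keep the one whose scan matches to 4 dp.
  (5.5, 5.5, 345°): beam 1 = 4.6587 ≠ 1.9319 ✗
  (3.5, 4.5, 345°): beam 1 = 1.5529 ≠ 1.9319 ✗
  (2.5, 1.5, 75°): beam 3 = 2.8868 ≠ 1.7321 ✗
  …
  (4.5, 3.5, 255°): r_1=1.9319, r_2=1.0000, r_3=1.7321, r_4=3.6235 — all match ✓
No second candidate reproduces the full scan.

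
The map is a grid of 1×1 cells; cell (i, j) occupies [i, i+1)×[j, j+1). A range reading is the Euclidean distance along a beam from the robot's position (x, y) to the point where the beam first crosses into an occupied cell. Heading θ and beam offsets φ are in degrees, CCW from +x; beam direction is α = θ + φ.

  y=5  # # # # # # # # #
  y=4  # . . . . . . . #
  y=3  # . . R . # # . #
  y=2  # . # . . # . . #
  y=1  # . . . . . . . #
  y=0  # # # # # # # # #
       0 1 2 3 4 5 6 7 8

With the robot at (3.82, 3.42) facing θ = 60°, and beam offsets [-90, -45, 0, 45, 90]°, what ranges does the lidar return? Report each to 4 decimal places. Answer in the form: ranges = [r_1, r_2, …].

ranges = [1.3625, 1.2216, 1.8244, 1.6357, 3.1600]

beam 1: φ=-90°, α=330°
  d=(0.8660,-0.5000)  start (3,3)  tX=0.2078 tY=0.8400  stride 1/|dx|=1.1547 1/|dy|=2.0000
    cross x-line → (4,3), t=0.2078
    cross y-line → (4,2), t=0.8400
    cross x-line → (5,2), t=1.3625 (wall)
  → r_1 = 1.3625
beam 2: φ=-45°, α=15°
  d=(0.9659,0.2588)  start (3,3)  tX=0.1863 tY=2.2409  stride 1/|dx|=1.0353 1/|dy|=3.8637
    cross x-line → (4,3), t=0.1863
    cross x-line → (5,3), t=1.2216 (wall)
  → r_2 = 1.2216
beam 3: φ=0°, α=60°
  d=(0.5000,0.8660)  start (3,3)  tX=0.3600 tY=0.6697  stride 1/|dx|=2.0000 1/|dy|=1.1547
    cross x-line → (4,3), t=0.3600
    cross y-line → (4,4), t=0.6697
    cross y-line → (4,5), t=1.8244 (wall)
  → r_3 = 1.8244
beam 4: φ=45°, α=105°
  d=(-0.2588,0.9659)  start (3,3)  tX=3.1682 tY=0.6005  stride 1/|dx|=3.8637 1/|dy|=1.0353
    cross y-line → (3,4), t=0.6005
    cross y-line → (3,5), t=1.6357 (wall)
  → r_4 = 1.6357
beam 5: φ=90°, α=150°
  d=(-0.8660,0.5000)  start (3,3)  tX=0.9469 tY=1.1600  stride 1/|dx|=1.1547 1/|dy|=2.0000
    cross x-line → (2,3), t=0.9469
    cross y-line → (2,4), t=1.1600
    cross x-line → (1,4), t=2.1016
    cross y-line → (1,5), t=3.1600 (wall)
  → r_5 = 3.1600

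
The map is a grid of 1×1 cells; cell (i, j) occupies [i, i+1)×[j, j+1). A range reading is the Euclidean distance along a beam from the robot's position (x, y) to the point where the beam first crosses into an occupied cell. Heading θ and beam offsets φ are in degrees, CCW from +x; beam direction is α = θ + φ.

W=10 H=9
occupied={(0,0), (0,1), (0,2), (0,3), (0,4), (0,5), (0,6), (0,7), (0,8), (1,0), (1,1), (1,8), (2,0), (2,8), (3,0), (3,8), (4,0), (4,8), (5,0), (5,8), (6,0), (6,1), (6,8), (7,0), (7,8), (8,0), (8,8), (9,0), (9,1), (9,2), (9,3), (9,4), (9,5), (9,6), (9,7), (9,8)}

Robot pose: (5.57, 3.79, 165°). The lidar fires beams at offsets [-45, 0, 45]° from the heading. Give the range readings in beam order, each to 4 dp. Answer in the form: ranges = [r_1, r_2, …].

ranges = [4.8613, 4.7312, 4.1223]

beam 1: φ=-45°, α=120°
  direction (-0.5000, 0.8660); cell (5,3); t to first gridline: x 1.1400, y 0.2425 (then +2.0000 / +1.1547)
    (5,4) via y @ 0.2425
    (4,4) via x @ 1.1400
    (4,5) via y @ 1.3972
    (4,6) via y @ 2.5519
    (3,6) via x @ 3.1400
    (3,7) via y @ 3.7066
    (3,8) via y @ 4.8613  # hit
  → r_1 = 4.8613
beam 2: φ=0°, α=165°
  direction (-0.9659, 0.2588); cell (5,3); t to first gridline: x 0.5901, y 0.8114 (then +1.0353 / +3.8637)
    (4,3) via x @ 0.5901
    (4,4) via y @ 0.8114
    (3,4) via x @ 1.6254
    (2,4) via x @ 2.6607
    (1,4) via x @ 3.6959
    (1,5) via y @ 4.6751
    (0,5) via x @ 4.7312  # hit
  → r_2 = 4.7312
beam 3: φ=45°, α=210°
  direction (-0.8660, -0.5000); cell (5,3); t to first gridline: x 0.6582, y 1.5800 (then +1.1547 / +2.0000)
    (4,3) via x @ 0.6582
    (4,2) via y @ 1.5800
    (3,2) via x @ 1.8129
    (2,2) via x @ 2.9676
    (2,1) via y @ 3.5800
    (1,1) via x @ 4.1223  # hit
  → r_3 = 4.1223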